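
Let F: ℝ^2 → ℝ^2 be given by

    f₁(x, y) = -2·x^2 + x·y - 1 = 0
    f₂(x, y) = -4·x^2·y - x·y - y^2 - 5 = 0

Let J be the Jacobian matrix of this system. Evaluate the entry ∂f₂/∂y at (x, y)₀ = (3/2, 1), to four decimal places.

∂f₂/∂y = -4·x^2 - x - 2·y.
At (3/2, 1) this is -12.5000.

-12.5000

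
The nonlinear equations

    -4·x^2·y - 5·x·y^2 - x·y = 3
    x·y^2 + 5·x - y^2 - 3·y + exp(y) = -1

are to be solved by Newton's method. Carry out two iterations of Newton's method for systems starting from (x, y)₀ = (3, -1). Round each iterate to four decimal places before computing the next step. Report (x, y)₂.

(2.9336, 1.4704)

At (3, -1): F = (21.0000, 21.367879).
Jacobian J = [[-8·x·y - 5·y^2 - y, -4·x^2 - 10·x·y - x], [y^2 + 5, 2·x·y - 2·y + exp(y) - 3]].
At the point, J = [[20.0000, -9.0000], [6.0000, -6.632121]] (det J = -78.642411).
Solving J·Δ = −F gives Δ = (0.6744, 3.8320).
Then the next iterate is (x, y)₁ = (3.6744, 2.8320).
Round to (3.6744, 2.8320) and repeat: F = (-313.695224, 49.304673), J = [[-126.180326, -161.738269], [13.020224, 29.127187]].
Δ = (-0.7408, -1.3616), so (x, y)₂ = (2.9336, 1.4704).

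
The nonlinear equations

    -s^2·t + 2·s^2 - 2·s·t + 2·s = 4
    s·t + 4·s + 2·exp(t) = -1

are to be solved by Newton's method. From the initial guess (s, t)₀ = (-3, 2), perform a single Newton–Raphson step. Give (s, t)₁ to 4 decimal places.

At (-3, 2): F = (2.0000, -2.221888).
Jacobian J = [[-2·s·t + 4·s - 2·t + 2, -s^2 - 2·s], [t + 4, s + 2·exp(t)]].
At the point, J = [[-2.0000, -3.0000], [6.0000, 11.778112]] (det J = -5.556224).
Solving J·Δ = −F gives Δ = (3.0399, -1.3600).
Then the next iterate is (s, t)₁ = (0.0399, 0.6400).

(0.0399, 0.6400)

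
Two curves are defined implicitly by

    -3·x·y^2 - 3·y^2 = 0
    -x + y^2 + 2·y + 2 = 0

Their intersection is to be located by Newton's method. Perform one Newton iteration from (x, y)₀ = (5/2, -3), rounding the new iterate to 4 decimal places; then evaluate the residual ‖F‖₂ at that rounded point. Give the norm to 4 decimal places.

27.9540

At (5/2, -3): F = (-94.5000, 2.5000).
Jacobian J = [[-3·y^2, -6·x·y - 6·y], [-1, 2·y + 2]].
At the point, J = [[-27.0000, 63.0000], [-1.0000, -4.0000]] (det J = 171.0000).
Solving J·Δ = −F gives Δ = (-1.2895, 0.9474).
Then the next iterate is (x, y)₁ = (1.2105, -2.0526).
Re-evaluating at (1.2105, -2.0526): F = (-27.939615, 0.897467), so ‖F‖₂ = 27.9540.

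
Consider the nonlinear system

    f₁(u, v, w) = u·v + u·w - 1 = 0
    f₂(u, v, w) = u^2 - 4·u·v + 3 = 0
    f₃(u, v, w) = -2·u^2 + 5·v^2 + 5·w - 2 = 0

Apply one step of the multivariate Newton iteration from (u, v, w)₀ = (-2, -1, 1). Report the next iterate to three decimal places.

At (-2, -1, 1): F = (-1.000, -1.000, 0.000).
Jacobian J = [[v + w, u, u], [2·u - 4·v, -4·u, 0], [-4·u, 10·v, 5]].
At the point, J = [[0.000, -2.000, -2.000], [0.000, 8.000, 0.000], [8.000, -10.000, 5.000]] (det J = 128.000).
Solving J·Δ = −F gives Δ = (0.547, 0.125, -0.625).
Then the next iterate is (u, v, w)₁ = (-1.453, -0.875, 0.375).

(-1.453, -0.875, 0.375)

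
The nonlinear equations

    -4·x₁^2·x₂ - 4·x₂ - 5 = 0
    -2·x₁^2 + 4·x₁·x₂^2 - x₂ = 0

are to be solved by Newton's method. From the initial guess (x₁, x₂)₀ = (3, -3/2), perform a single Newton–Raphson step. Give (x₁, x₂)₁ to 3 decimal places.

(1.888, -1.126)

At (3, -3/2): F = (55.000, 10.500).
Jacobian J = [[-8·x₁·x₂, -4·x₁^2 - 4], [-4·x₁ + 4·x₂^2, 8·x₁·x₂ - 1]].
At the point, J = [[36.000, -40.000], [-3.000, -37.000]] (det J = -1452.000).
Solving J·Δ = −F gives Δ = (-1.112, 0.374).
Then the next iterate is (x₁, x₂)₁ = (1.888, -1.126).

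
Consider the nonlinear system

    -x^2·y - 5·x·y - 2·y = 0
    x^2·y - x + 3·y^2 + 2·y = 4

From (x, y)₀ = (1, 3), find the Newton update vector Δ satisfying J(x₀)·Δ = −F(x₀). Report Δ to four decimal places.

(-0.6384, -1.3242)

At (1, 3): F = (-24.0000, 31.0000).
Jacobian J = [[-2·x·y - 5·y, -x^2 - 5·x - 2], [2·x·y - 1, x^2 + 6·y + 2]].
At the point, J = [[-21.0000, -8.0000], [5.0000, 21.0000]] (det J = -401.0000).
Solving J·Δ = −F gives Δ = (-0.6384, -1.3242).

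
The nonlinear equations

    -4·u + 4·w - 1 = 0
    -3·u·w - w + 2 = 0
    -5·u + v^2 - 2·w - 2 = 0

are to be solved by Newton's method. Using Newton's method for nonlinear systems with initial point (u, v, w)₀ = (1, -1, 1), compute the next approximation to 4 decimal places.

(0.5714, -3.7500, 0.8214)

At (1, -1, 1): F = (-1.0000, -2.0000, -8.0000).
Jacobian J = [[-4, 0, 4], [-3·w, 0, -3·u - 1], [-5, 2·v, -2]].
At the point, J = [[-4.0000, 0.0000, 4.0000], [-3.0000, 0.0000, -4.0000], [-5.0000, -2.0000, -2.0000]] (det J = 56.0000).
Solving J·Δ = −F gives Δ = (-0.4286, -2.7500, -0.1786).
Then the next iterate is (u, v, w)₁ = (0.5714, -3.7500, 0.8214).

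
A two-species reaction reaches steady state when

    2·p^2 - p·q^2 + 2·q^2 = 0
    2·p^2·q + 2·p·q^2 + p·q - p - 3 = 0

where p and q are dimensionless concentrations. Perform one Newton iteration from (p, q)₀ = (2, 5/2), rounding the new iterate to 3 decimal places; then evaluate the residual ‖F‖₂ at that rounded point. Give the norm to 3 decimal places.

229.052

At (2, 5/2): F = (8.000, 45.000).
Jacobian J = [[4·p - q^2, -2·p·q + 4·q], [4·p·q + 2·q^2 + q - 1, 2·p^2 + 4·p·q + p]].
At the point, J = [[1.750, 0.000], [34.000, 30.000]] (det J = 52.500).
Solving J·Δ = −F gives Δ = (-4.571, 3.681).
Then the next iterate is (p, q)₁ = (-2.571, 6.181).
Re-evaluating at (-2.571, 6.181): F = (187.85404, -131.05591), so ‖F‖₂ = 229.052.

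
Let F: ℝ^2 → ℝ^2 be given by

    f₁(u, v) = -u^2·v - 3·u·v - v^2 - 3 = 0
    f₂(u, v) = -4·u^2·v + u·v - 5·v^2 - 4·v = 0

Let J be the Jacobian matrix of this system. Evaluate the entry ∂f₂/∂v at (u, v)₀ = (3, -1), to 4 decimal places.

-27.0000

∂f₂/∂v = -4·u^2 + u - 10·v - 4.
At (3, -1) this is -27.0000.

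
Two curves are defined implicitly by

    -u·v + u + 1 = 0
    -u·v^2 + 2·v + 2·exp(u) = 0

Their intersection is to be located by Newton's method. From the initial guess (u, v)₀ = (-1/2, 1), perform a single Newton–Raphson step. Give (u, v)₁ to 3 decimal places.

(10.234, -1.000)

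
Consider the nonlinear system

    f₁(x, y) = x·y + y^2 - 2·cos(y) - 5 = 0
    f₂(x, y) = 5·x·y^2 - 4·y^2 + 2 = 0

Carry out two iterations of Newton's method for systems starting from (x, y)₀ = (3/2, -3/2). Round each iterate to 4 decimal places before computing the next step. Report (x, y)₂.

At (3/2, -3/2): F = (-5.141474, 9.8750).
Jacobian J = [[y, x + 2·y + 2·sin(y)], [5·y^2, 10·x·y - 8·y]].
At the point, J = [[-1.5000, -3.494990], [11.2500, -10.5000]] (det J = 55.068637).
Solving J·Δ = −F gives Δ = (-1.6071, -0.7814).
Then the next iterate is (x, y)₁ = (-0.1071, -2.2814).
Round to (-0.1071, -2.2814) and repeat: F = (1.753707, -21.606307), J = [[-2.2814, -6.185836], [26.023930, 20.694579]].
Δ = (0.8558, -0.0321), so (x, y)₂ = (0.7487, -2.3135).

(0.7487, -2.3135)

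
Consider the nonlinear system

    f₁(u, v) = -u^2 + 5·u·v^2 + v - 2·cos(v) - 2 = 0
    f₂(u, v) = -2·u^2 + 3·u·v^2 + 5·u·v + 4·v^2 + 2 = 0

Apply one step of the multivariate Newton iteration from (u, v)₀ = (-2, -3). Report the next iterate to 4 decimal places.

At (-2, -3): F = (-97.020015, 6.0000).
Jacobian J = [[-2·u + 5·v^2, 10·u·v + 2·sin(v) + 1], [-4·u + 3·v^2 + 5·v, 6·u·v + 5·u + 8·v]].
At the point, J = [[49.0000, 60.717760], [20.0000, 2.0000]] (det J = -1116.355200).
Solving J·Δ = −F gives Δ = (-0.5002, 2.0015).
Then the next iterate is (u, v)₁ = (-2.5002, -0.9985).

(-2.5002, -0.9985)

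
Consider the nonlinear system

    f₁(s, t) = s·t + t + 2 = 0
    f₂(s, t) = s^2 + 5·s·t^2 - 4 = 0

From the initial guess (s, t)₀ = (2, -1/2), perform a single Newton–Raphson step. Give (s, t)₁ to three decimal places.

(0.837, -0.860)

At (2, -1/2): F = (0.500, 2.500).
Jacobian J = [[t, s + 1], [2·s + 5·t^2, 10·s·t]].
At the point, J = [[-0.500, 3.000], [5.250, -10.000]] (det J = -10.750).
Solving J·Δ = −F gives Δ = (-1.163, -0.360).
Then the next iterate is (s, t)₁ = (0.837, -0.860).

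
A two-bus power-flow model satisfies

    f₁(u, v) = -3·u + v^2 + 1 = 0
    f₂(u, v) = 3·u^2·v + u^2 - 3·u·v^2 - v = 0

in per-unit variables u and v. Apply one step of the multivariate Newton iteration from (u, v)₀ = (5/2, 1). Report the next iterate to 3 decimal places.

(1.361, 2.041)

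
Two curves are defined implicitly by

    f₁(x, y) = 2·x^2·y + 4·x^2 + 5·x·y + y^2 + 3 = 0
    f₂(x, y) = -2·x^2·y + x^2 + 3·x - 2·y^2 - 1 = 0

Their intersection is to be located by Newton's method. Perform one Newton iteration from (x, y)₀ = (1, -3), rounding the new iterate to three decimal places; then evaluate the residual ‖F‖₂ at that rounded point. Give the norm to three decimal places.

At (1, -3): F = (-5.000, -9.000).
Jacobian J = [[4·x·y + 8·x + 5·y, 2·x^2 + 5·x + 2·y], [-4·x·y + 2·x + 3, -2·x^2 - 4·y]].
At the point, J = [[-19.000, 1.000], [17.000, 10.000]] (det J = -207.000).
Solving J·Δ = −F gives Δ = (-0.198, 1.237).
Then the next iterate is (x, y)₁ = (0.802, -1.763).
Re-evaluating at (0.802, -1.763): F = (-0.65658, -1.89920), so ‖F‖₂ = 2.009.

2.009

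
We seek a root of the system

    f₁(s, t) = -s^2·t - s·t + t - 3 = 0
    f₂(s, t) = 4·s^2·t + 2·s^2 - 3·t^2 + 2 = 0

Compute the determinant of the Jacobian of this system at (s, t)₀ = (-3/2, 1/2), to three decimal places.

9.000

J = [[-2·s·t - t, -s^2 - s + 1], [8·s·t + 4·s, 4·s^2 - 6·t]].
At the point, J = [[1.000, 0.250], [-12.000, 6.000]].
det J = 9.000.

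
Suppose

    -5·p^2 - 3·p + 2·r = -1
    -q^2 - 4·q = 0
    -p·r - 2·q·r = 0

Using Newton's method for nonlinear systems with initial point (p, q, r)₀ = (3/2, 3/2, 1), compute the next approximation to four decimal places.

At (3/2, 3/2, 1): F = (-12.7500, -8.2500, -4.5000).
Jacobian J = [[-10·p - 3, 0, 2], [0, -2·q - 4, 0], [-r, -2·r, -p - 2·q]].
At the point, J = [[-18.0000, 0.0000, 2.0000], [0.0000, -7.0000, 0.0000], [-1.0000, -2.0000, -4.5000]] (det J = -581.0000).
Solving J·Δ = −F gives Δ = (-0.7429, -1.1786, -0.3111).
Then the next iterate is (p, q, r)₁ = (0.7571, 0.3214, 0.6889).

(0.7571, 0.3214, 0.6889)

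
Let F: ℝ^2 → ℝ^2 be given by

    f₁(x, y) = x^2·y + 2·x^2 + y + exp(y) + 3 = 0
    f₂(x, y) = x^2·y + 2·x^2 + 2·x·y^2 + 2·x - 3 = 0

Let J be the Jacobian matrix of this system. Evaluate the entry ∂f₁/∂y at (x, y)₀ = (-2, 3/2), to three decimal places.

∂f₁/∂y = x^2 + exp(y) + 1.
At (-2, 3/2) this is 9.482.

9.482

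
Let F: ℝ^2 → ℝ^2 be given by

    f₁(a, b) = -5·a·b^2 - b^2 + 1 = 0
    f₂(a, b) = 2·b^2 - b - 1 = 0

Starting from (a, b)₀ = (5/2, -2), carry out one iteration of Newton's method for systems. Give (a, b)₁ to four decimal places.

(2.5500, -1.0000)

At (5/2, -2): F = (-53.0000, 9.0000).
Jacobian J = [[-5·b^2, -10·a·b - 2·b], [0, 4·b - 1]].
At the point, J = [[-20.0000, 54.0000], [0.0000, -9.0000]] (det J = 180.0000).
Solving J·Δ = −F gives Δ = (0.0500, 1.0000).
Then the next iterate is (a, b)₁ = (2.5500, -1.0000).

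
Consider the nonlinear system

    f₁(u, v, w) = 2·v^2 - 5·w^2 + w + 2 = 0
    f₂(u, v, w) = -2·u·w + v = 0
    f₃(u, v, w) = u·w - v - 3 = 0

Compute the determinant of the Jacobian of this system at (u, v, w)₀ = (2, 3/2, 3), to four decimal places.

-87.0000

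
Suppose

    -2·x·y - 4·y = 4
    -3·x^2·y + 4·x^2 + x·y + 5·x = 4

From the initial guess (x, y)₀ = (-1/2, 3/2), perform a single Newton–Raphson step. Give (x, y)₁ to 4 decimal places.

(-0.0354, -1.7980)

At (-1/2, 3/2): F = (-8.5000, -7.3750).
Jacobian J = [[-2·y, -2·x - 4], [-6·x·y + 8·x + y + 5, -3·x^2 + x]].
At the point, J = [[-3.0000, -3.0000], [7.0000, -1.2500]] (det J = 24.7500).
Solving J·Δ = −F gives Δ = (0.4646, -3.2980).
Then the next iterate is (x, y)₁ = (-0.0354, -1.7980).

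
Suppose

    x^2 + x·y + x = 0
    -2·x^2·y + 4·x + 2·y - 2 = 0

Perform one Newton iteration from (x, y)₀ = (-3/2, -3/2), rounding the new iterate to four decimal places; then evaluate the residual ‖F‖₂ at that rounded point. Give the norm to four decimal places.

At (-3/2, -3/2): F = (3.0000, -4.2500).
Jacobian J = [[2·x + y + 1, x], [-4·x·y + 4, -2·x^2 + 2]].
At the point, J = [[-3.5000, -1.5000], [-5.0000, -2.5000]] (det J = 1.2500).
Solving J·Δ = −F gives Δ = (11.1000, -23.9000).
Then the next iterate is (x, y)₁ = (9.6000, -25.4000).
Re-evaluating at (9.6000, -25.4000): F = (-142.0800, 4667.3280), so ‖F‖₂ = 4669.4901.

4669.4901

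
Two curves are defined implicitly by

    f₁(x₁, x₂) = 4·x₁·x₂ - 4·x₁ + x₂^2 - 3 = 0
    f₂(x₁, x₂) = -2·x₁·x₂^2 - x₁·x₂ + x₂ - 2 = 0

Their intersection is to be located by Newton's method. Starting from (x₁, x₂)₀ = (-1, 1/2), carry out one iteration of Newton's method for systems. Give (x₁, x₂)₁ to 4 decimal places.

At (-1, 1/2): F = (-0.7500, -0.5000).
Jacobian J = [[4·x₂ - 4, 4·x₁ + 2·x₂], [-2·x₂^2 - x₂, -4·x₁·x₂ - x₁ + 1]].
At the point, J = [[-2.0000, -3.0000], [-1.0000, 4.0000]] (det J = -11.0000).
Solving J·Δ = −F gives Δ = (-0.4091, 0.0227).
Then the next iterate is (x₁, x₂)₁ = (-1.4091, 0.5227).

(-1.4091, 0.5227)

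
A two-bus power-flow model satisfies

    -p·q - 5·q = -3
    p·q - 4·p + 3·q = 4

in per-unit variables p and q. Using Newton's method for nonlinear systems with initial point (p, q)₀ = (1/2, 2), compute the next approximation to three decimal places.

(-0.750, 1.000)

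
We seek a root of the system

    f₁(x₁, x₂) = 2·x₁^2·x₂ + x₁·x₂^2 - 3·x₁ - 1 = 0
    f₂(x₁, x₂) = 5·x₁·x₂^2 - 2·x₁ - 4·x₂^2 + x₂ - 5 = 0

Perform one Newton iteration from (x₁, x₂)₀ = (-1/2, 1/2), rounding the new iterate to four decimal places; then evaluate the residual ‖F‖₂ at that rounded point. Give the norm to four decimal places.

At (-1/2, 1/2): F = (0.6250, -5.1250).
Jacobian J = [[4·x₁·x₂ + x₂^2 - 3, 2·x₁^2 + 2·x₁·x₂], [5·x₂^2 - 2, 10·x₁·x₂ - 8·x₂ + 1]].
At the point, J = [[-3.7500, 0.0000], [-0.7500, -5.5000]] (det J = 20.6250).
Solving J·Δ = −F gives Δ = (0.1667, -0.9545).
Then the next iterate is (x₁, x₂)₁ = (-0.3333, -0.4545).
Re-evaluating at (-0.3333, -0.4545): F = (-0.169930, -5.958430), so ‖F‖₂ = 5.9609.

5.9609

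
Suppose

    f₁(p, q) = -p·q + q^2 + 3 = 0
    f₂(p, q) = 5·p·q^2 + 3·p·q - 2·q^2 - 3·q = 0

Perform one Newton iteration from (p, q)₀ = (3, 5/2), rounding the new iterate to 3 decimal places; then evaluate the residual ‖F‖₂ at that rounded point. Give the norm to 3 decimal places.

26.131

At (3, 5/2): F = (1.750, 96.250).
Jacobian J = [[-q, -p + 2·q], [5·q^2 + 3·q, 10·p·q + 3·p - 4·q - 3]].
At the point, J = [[-2.500, 2.000], [38.750, 71.000]] (det J = -255.000).
Solving J·Δ = −F gives Δ = (-0.268, -1.210).
Then the next iterate is (p, q)₁ = (2.732, 1.290).
Re-evaluating at (2.732, 1.290): F = (1.13982, 26.10625), so ‖F‖₂ = 26.131.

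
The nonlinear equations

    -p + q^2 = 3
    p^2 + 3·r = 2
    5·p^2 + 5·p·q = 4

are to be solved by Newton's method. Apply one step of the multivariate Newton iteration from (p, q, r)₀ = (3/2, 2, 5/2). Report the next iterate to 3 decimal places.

(0.637, 1.909, 0.779)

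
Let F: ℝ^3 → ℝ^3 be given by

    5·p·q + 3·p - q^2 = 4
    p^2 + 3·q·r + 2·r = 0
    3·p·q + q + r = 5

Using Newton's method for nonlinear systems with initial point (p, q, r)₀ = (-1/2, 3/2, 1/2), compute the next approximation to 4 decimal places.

(0.8074, 1.9050, 0.0692)

At (-1/2, 3/2, 1/2): F = (-11.5000, 3.5000, -5.2500).
Jacobian J = [[5·q + 3, 5·p - 2·q, 0], [2·p, 3·r, 3·q + 2], [3·q, 3·p + 1, 1]].
At the point, J = [[10.5000, -5.5000, 0.0000], [-1.0000, 1.5000, 6.5000], [4.5000, -0.5000, 1.0000]] (det J = -116.5000).
Solving J·Δ = −F gives Δ = (1.3074, 0.4050, -0.4308).
Then the next iterate is (p, q, r)₁ = (0.8074, 1.9050, 0.0692).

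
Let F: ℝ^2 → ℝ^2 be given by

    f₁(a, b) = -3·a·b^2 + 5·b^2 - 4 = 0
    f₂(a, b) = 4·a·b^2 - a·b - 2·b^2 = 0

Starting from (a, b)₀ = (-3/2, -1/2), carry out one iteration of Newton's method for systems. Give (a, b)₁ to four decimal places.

At (-3/2, -1/2): F = (-1.6250, -2.7500).
Jacobian J = [[-3·b^2, -6·a·b + 10·b], [4·b^2 - b, 8·a·b - a - 4·b]].
At the point, J = [[-0.7500, -9.5000], [1.5000, 9.5000]] (det J = 7.1250).
Solving J·Δ = −F gives Δ = (5.8333, -0.6316).
Then the next iterate is (a, b)₁ = (4.3333, -1.1316).

(4.3333, -1.1316)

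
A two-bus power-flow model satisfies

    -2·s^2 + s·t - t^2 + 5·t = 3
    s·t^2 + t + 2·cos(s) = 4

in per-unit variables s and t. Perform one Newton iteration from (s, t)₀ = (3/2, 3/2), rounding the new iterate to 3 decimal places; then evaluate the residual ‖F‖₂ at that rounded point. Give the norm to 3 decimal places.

At (3/2, 3/2): F = (0.000, 1.01647).
Jacobian J = [[-4·s + t, s - 2·t + 5], [t^2 - 2·sin(s), 2·s·t + 1]].
At the point, J = [[-4.500, 3.500], [0.25501, 5.500]] (det J = -25.64254).
Solving J·Δ = −F gives Δ = (-0.139, -0.178).
Then the next iterate is (s, t)₁ = (1.361, 1.322).
Re-evaluating at (1.361, 1.322): F = (-0.04308, 0.11712), so ‖F‖₂ = 0.125.

0.125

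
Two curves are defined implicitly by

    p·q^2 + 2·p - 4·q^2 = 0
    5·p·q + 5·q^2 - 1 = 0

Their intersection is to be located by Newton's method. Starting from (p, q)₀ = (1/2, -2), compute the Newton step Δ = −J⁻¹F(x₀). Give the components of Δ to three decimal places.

At (1/2, -2): F = (-13.000, 14.000).
Jacobian J = [[q^2 + 2, 2·p·q - 8·q], [5·q, 5·p + 10·q]].
At the point, J = [[6.000, 14.000], [-10.000, -17.500]] (det J = 35.000).
Solving J·Δ = −F gives Δ = (-0.900, 1.314).

(-0.900, 1.314)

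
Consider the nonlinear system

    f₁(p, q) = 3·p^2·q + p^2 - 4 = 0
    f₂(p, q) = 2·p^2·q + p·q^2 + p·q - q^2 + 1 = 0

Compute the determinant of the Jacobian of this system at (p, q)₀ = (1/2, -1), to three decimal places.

-2.500

J = [[6·p·q + 2·p, 3·p^2], [4·p·q + q^2 + q, 2·p^2 + 2·p·q + p - 2·q]].
At the point, J = [[-2.000, 0.750], [-2.000, 2.000]].
det J = -2.500.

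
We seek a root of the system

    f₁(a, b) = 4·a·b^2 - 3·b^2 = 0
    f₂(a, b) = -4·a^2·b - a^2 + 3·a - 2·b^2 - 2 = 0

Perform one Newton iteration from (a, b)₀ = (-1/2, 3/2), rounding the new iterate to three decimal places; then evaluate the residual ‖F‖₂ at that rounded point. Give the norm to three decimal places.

5.367

At (-1/2, 3/2): F = (-11.250, -9.750).
Jacobian J = [[4·b^2, 8·a·b - 6·b], [-8·a·b - 2·a + 3, -4·a^2 - 4·b]].
At the point, J = [[9.000, -15.000], [10.000, -7.000]] (det J = 87.000).
Solving J·Δ = −F gives Δ = (0.776, -0.284).
Then the next iterate is (a, b)₁ = (0.276, 1.216).
Re-evaluating at (0.276, 1.216): F = (-2.80353, -4.57601), so ‖F‖₂ = 5.367.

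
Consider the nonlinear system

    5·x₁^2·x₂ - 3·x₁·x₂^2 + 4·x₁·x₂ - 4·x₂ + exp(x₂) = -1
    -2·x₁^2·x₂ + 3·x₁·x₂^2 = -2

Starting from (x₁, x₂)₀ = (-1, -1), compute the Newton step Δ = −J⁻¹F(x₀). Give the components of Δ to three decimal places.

(-11.314, -3.078)

At (-1, -1): F = (7.36788, 1.000).
Jacobian J = [[10·x₁·x₂ - 3·x₂^2 + 4·x₂, 5·x₁^2 - 6·x₁·x₂ + 4·x₁ + exp(x₂) - 4], [-4·x₁·x₂ + 3·x₂^2, -2·x₁^2 + 6·x₁·x₂]].
At the point, J = [[3.000, -8.63212], [-1.000, 4.000]] (det J = 3.36788).
Solving J·Δ = −F gives Δ = (-11.314, -3.078).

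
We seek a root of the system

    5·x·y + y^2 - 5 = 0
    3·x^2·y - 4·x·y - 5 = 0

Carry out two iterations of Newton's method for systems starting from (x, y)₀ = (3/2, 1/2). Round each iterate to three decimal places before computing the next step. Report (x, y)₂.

(-0.821, 0.325)

At (3/2, 1/2): F = (-1.000, -4.625).
Jacobian J = [[5·y, 5·x + 2·y], [6·x·y - 4·y, 3·x^2 - 4·x]].
At the point, J = [[2.500, 8.500], [2.500, 0.750]] (det J = -19.375).
Solving J·Δ = −F gives Δ = (1.990, -0.468).
Then the next iterate is (x, y)₁ = (3.490, 0.032).
Round to (3.490, 0.032) and repeat: F = (-4.44058, -4.27743), J = [[0.160, 17.514], [0.54208, 22.58030]].
Δ = (-4.311, 0.293), so (x, y)₂ = (-0.821, 0.325).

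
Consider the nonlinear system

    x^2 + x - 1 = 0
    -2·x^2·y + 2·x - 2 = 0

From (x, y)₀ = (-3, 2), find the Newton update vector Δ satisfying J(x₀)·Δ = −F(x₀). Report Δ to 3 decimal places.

At (-3, 2): F = (5.000, -44.000).
Jacobian J = [[2·x + 1, 0], [-4·x·y + 2, -2·x^2]].
At the point, J = [[-5.000, 0.000], [26.000, -18.000]] (det J = 90.000).
Solving J·Δ = −F gives Δ = (1.000, -1.000).

(1.000, -1.000)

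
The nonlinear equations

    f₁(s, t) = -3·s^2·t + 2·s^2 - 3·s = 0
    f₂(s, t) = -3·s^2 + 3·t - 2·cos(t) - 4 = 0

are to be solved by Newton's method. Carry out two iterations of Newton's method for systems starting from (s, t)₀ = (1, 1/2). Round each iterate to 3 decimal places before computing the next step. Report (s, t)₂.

(-0.058, 1.566)

At (1, 1/2): F = (-2.500, -7.25517).
Jacobian J = [[-6·s·t + 4·s - 3, -3·s^2], [-6·s, 2·sin(t) + 3]].
At the point, J = [[-2.000, -3.000], [-6.000, 3.95885]] (det J = -25.91770).
Solving J·Δ = −F gives Δ = (-1.222, -0.019).
Then the next iterate is (s, t)₁ = (-0.222, 0.481).
Round to (-0.222, 0.481) and repeat: F = (0.69345, -4.47792), J = [[-3.24731, -0.14785], [1.332, 3.92533]].
Δ = (0.164, 1.085), so (s, t)₂ = (-0.058, 1.566).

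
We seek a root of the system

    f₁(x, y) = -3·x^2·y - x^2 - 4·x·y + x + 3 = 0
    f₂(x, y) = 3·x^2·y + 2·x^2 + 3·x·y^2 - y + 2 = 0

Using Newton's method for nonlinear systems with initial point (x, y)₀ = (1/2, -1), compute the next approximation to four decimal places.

At (1/2, -1): F = (6.0000, 4.2500).
Jacobian J = [[-6·x·y - 2·x - 4·y + 1, -3·x^2 - 4·x], [6·x·y + 4·x + 3·y^2, 3·x^2 + 6·x·y - 1]].
At the point, J = [[7.0000, -2.7500], [2.0000, -3.2500]] (det J = -17.2500).
Solving J·Δ = −F gives Δ = (-0.4529, 1.0290).
Then the next iterate is (x, y)₁ = (0.0471, 0.0290).

(0.0471, 0.0290)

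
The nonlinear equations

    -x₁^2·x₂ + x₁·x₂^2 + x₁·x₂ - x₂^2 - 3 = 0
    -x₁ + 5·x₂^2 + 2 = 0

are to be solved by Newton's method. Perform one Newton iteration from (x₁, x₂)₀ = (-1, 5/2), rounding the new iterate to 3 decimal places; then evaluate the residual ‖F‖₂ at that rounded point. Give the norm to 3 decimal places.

At (-1, 5/2): F = (-20.500, 34.250).
Jacobian J = [[-2·x₁·x₂ + x₂^2 + x₂, -x₁^2 + 2·x₁·x₂ + x₁ - 2·x₂], [-1, 10·x₂]].
At the point, J = [[13.750, -12.000], [-1.000, 25.000]] (det J = 331.750).
Solving J·Δ = −F gives Δ = (0.306, -1.358).
Then the next iterate is (x₁, x₂)₁ = (-0.694, 1.142).
Re-evaluating at (-0.694, 1.142): F = (-6.55183, 9.21482), so ‖F‖₂ = 11.307.

11.307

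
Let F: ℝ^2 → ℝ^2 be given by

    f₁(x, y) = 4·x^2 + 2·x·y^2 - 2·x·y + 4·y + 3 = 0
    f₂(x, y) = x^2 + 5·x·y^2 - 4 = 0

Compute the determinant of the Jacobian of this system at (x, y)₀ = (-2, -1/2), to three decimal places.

-112.000

J = [[8·x + 2·y^2 - 2·y, 4·x·y - 2·x + 4], [2·x + 5·y^2, 10·x·y]].
At the point, J = [[-14.500, 12.000], [-2.750, 10.000]].
det J = -112.000.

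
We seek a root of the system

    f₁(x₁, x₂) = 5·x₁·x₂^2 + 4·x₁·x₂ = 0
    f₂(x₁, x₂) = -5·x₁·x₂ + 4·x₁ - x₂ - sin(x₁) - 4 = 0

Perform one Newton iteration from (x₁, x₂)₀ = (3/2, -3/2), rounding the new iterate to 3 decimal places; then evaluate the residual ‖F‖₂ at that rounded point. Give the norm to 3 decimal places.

At (3/2, -3/2): F = (7.875, 13.75251).
Jacobian J = [[5·x₂^2 + 4·x₂, 10·x₁·x₂ + 4·x₁], [-5·x₂ - cos(x₁) + 4, -5·x₁ - 1]].
At the point, J = [[5.250, -16.500], [11.42926, -8.500]] (det J = 143.95784).
Solving J·Δ = −F gives Δ = (-1.111, 0.124).
Then the next iterate is (x₁, x₂)₁ = (0.389, -1.376).
Re-evaluating at (0.389, -1.376): F = (1.54156, 1.22906), so ‖F‖₂ = 1.972.

1.972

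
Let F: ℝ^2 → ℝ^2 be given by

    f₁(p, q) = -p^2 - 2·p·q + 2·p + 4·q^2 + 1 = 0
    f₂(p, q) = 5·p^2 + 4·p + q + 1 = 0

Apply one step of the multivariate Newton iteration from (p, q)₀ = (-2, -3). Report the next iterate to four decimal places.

(-1.2955, -1.7273)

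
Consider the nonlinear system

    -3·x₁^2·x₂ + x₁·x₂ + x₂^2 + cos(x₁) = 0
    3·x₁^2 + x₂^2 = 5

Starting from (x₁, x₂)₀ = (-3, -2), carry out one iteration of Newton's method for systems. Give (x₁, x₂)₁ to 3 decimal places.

(-1.628, -1.675)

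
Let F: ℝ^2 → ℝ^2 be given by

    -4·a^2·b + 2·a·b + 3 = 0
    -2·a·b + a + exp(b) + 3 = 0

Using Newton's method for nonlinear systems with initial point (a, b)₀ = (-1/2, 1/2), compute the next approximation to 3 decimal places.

At (-1/2, 1/2): F = (2.000, 4.64872).
Jacobian J = [[-8·a·b + 2·b, -4·a^2 + 2·a], [-2·b + 1, -2·a + exp(b)]].
At the point, J = [[3.000, -2.000], [0.000, 2.64872]] (det J = 7.94616).
Solving J·Δ = −F gives Δ = (-1.837, -1.755).
Then the next iterate is (a, b)₁ = (-2.337, -1.255).

(-2.337, -1.255)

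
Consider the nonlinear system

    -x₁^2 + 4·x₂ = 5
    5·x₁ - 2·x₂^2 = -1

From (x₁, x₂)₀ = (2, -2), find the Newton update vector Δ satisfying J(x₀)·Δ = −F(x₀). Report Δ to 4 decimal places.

(-2.8462, 1.4038)

At (2, -2): F = (-17.0000, 3.0000).
Jacobian J = [[-2·x₁, 4], [5, -4·x₂]].
At the point, J = [[-4.0000, 4.0000], [5.0000, 8.0000]] (det J = -52.0000).
Solving J·Δ = −F gives Δ = (-2.8462, 1.4038).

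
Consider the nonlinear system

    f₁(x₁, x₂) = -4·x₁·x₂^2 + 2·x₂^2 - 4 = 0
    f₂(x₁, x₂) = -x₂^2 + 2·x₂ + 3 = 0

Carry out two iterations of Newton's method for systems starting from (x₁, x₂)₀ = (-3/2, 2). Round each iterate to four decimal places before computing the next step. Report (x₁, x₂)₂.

At (-3/2, 2): F = (28.0000, 3.0000).
Jacobian J = [[-4·x₂^2, -8·x₁·x₂ + 4·x₂], [0, -2·x₂ + 2]].
At the point, J = [[-16.0000, 32.0000], [0.0000, -2.0000]] (det J = 32.0000).
Solving J·Δ = −F gives Δ = (4.7500, 1.5000).
Then the next iterate is (x₁, x₂)₁ = (3.2500, 3.5000).
Round to (3.2500, 3.5000) and repeat: F = (-138.7500, -2.2500), J = [[-49.0000, -77.0000], [0.0000, -5.0000]].
Δ = (-2.1245, -0.4500), so (x₁, x₂)₂ = (1.1255, 3.0500).

(1.1255, 3.0500)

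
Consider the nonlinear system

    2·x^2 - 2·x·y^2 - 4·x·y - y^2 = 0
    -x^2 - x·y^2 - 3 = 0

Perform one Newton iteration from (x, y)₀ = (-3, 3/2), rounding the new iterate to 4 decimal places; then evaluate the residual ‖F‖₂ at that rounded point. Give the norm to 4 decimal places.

10.9031

At (-3, 3/2): F = (47.2500, -5.2500).
Jacobian J = [[4·x - 2·y^2 - 4·y, -4·x·y - 4·x - 2·y], [-2·x - y^2, -2·x·y]].
At the point, J = [[-22.5000, 27.0000], [3.7500, 9.0000]] (det J = -303.7500).
Solving J·Δ = −F gives Δ = (1.8667, -0.1944).
Then the next iterate is (x, y)₁ = (-1.1333, 1.3056).
Re-evaluating at (-1.1333, 1.3056): F = (10.646319, -2.352556), so ‖F‖₂ = 10.9031.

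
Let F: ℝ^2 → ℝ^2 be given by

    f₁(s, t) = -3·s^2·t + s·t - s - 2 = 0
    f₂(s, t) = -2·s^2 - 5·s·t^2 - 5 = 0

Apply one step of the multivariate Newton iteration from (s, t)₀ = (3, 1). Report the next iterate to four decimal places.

(3.3182, -0.4470)

At (3, 1): F = (-29.0000, -38.0000).
Jacobian J = [[-6·s·t + t - 1, -3·s^2 + s], [-4·s - 5·t^2, -10·s·t]].
At the point, J = [[-18.0000, -24.0000], [-17.0000, -30.0000]] (det J = 132.0000).
Solving J·Δ = −F gives Δ = (0.3182, -1.4470).
Then the next iterate is (s, t)₁ = (3.3182, -0.4470).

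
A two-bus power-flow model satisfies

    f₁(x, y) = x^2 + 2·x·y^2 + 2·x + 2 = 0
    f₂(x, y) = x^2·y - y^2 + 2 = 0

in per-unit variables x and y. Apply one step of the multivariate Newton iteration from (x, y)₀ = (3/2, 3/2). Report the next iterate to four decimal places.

(0.6890, 0.8005)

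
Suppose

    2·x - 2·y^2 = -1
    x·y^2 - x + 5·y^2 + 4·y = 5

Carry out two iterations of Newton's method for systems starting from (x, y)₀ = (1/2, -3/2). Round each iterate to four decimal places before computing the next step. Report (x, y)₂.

At (1/2, -3/2): F = (-2.5000, 0.8750).
Jacobian J = [[2, -4·y], [y^2 - 1, 2·x·y + 10·y + 4]].
At the point, J = [[2.0000, 6.0000], [1.2500, -12.5000]] (det J = -32.5000).
Solving J·Δ = −F gives Δ = (0.8000, 0.1500).
Then the next iterate is (x, y)₁ = (1.3000, -1.3500).
Round to (1.3000, -1.3500) and repeat: F = (-0.0450, -0.218250), J = [[2.0000, 5.4000], [0.8225, -13.0100]].
Δ = (0.0579, -0.0131), so (x, y)₂ = (1.3579, -1.3631).

(1.3579, -1.3631)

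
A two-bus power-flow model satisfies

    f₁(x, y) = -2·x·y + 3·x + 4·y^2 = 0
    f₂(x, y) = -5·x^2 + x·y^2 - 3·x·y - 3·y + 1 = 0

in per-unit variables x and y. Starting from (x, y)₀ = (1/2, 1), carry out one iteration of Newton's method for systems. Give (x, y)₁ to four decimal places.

At (1/2, 1): F = (4.5000, -4.2500).
Jacobian J = [[-2·y + 3, -2·x + 8·y], [-10·x + y^2 - 3·y, 2·x·y - 3·x - 3]].
At the point, J = [[1.0000, 7.0000], [-7.0000, -3.5000]] (det J = 45.5000).
Solving J·Δ = −F gives Δ = (-0.3077, -0.5989).
Then the next iterate is (x, y)₁ = (0.1923, 0.4011).

(0.1923, 0.4011)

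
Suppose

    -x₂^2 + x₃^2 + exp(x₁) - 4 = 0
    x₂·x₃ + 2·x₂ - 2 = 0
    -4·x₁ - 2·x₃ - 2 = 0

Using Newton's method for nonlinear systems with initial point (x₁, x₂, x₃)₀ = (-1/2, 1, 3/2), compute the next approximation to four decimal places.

(-1.5164, 0.4192, 2.0328)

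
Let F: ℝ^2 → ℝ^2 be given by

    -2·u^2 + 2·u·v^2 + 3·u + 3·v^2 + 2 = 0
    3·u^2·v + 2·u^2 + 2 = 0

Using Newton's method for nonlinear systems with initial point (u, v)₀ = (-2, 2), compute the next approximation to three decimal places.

(-1.440, 0.660)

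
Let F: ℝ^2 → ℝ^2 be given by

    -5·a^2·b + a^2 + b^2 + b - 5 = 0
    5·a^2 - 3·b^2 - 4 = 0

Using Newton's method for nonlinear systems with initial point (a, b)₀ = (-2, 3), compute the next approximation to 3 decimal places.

(-1.417, 1.741)

At (-2, 3): F = (-49.000, -11.000).
Jacobian J = [[-10·a·b + 2·a, -5·a^2 + 2·b + 1], [10·a, -6·b]].
At the point, J = [[56.000, -13.000], [-20.000, -18.000]] (det J = -1268.000).
Solving J·Δ = −F gives Δ = (0.583, -1.259).
Then the next iterate is (a, b)₁ = (-1.417, 1.741).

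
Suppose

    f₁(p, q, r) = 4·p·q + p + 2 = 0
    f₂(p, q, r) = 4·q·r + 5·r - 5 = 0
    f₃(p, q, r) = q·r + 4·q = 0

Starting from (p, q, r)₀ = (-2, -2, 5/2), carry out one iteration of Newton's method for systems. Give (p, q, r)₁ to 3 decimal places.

(32.286, -30.000, -95.000)

At (-2, -2, 5/2): F = (16.000, -12.500, -13.000).
Jacobian J = [[4·q + 1, 4·p, 0], [0, 4·r, 4·q + 5], [0, r + 4, q]].
At the point, J = [[-7.000, -8.000, 0.000], [0.000, 10.000, -3.000], [0.000, 6.500, -2.000]] (det J = 3.500).
Solving J·Δ = −F gives Δ = (34.286, -28.000, -97.500).
Then the next iterate is (p, q, r)₁ = (32.286, -30.000, -95.000).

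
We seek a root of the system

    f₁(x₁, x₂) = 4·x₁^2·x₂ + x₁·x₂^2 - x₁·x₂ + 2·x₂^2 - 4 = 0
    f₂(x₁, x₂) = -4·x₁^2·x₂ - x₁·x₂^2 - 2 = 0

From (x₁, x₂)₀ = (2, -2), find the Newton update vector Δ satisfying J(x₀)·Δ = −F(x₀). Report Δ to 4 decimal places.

At (2, -2): F = (-16.0000, 22.0000).
Jacobian J = [[8·x₁·x₂ + x₂^2 - x₂, 4·x₁^2 + 2·x₁·x₂ - x₁ + 4·x₂], [-8·x₁·x₂ - x₂^2, -4·x₁^2 - 2·x₁·x₂]].
At the point, J = [[-26.0000, -2.0000], [28.0000, -8.0000]] (det J = 264.0000).
Solving J·Δ = −F gives Δ = (-0.6515, 0.4697).

(-0.6515, 0.4697)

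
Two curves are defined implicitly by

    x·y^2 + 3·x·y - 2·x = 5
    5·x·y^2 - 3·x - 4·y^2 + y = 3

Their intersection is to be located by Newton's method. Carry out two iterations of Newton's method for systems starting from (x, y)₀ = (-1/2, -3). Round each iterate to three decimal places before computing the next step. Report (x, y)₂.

At (-1/2, -3): F = (-4.000, -63.000).
Jacobian J = [[y^2 + 3·y - 2, 2·x·y + 3·x], [5·y^2 - 3, 10·x·y - 8·y + 1]].
At the point, J = [[-2.000, 1.500], [42.000, 40.000]] (det J = -143.000).
Solving J·Δ = −F gives Δ = (-0.458, 2.056).
Then the next iterate is (x, y)₁ = (-0.958, -0.944).
Round to (-0.958, -0.944) and repeat: F = (-1.22465, -8.90309), J = [[-3.94086, -1.06530], [1.45568, 17.59552]].
Δ = (-0.458, 0.544), so (x, y)₂ = (-1.416, -0.400).

(-1.416, -0.400)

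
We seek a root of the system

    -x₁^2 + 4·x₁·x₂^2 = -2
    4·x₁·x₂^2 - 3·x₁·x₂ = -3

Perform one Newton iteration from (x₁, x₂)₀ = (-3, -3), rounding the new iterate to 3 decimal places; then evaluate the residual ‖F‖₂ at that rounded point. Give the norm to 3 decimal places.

28.197

At (-3, -3): F = (-115.000, -132.000).
Jacobian J = [[-2·x₁ + 4·x₂^2, 8·x₁·x₂], [4·x₂^2 - 3·x₂, 8·x₁·x₂ - 3·x₁]].
At the point, J = [[42.000, 72.000], [45.000, 81.000]] (det J = 162.000).
Solving J·Δ = −F gives Δ = (-1.167, 2.278).
Then the next iterate is (x₁, x₂)₁ = (-4.167, -0.722).
Re-evaluating at (-4.167, -0.722): F = (-24.05265, -14.71448), so ‖F‖₂ = 28.197.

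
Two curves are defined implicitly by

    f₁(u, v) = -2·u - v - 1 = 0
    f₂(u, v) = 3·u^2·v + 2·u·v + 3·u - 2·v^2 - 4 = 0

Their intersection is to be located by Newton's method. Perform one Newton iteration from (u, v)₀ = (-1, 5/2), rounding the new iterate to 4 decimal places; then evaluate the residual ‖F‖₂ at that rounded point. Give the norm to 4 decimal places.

6.2986

At (-1, 5/2): F = (-1.5000, -17.0000).
Jacobian J = [[-2, -1], [6·u·v + 2·v + 3, 3·u^2 + 2·u - 4·v]].
At the point, J = [[-2.0000, -1.0000], [-7.0000, -9.0000]] (det J = 11.0000).
Solving J·Δ = −F gives Δ = (0.3182, -2.1364).
Then the next iterate is (u, v)₁ = (-0.6818, 0.3636).
Re-evaluating at (-0.6818, 0.3636): F = (0.0000, -6.298555), so ‖F‖₂ = 6.2986.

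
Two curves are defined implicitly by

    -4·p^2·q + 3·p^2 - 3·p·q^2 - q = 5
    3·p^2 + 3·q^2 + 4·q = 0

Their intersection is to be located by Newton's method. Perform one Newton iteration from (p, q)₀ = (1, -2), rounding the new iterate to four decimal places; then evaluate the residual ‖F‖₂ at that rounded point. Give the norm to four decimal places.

2.5793

At (1, -2): F = (-4.0000, 7.0000).
Jacobian J = [[-8·p·q + 6·p - 3·q^2, -4·p^2 - 6·p·q - 1], [6·p, 6·q + 4]].
At the point, J = [[10.0000, 7.0000], [6.0000, -8.0000]] (det J = -122.0000).
Solving J·Δ = −F gives Δ = (-0.1393, 0.7705).
Then the next iterate is (p, q)₁ = (0.8607, -1.2295).
Re-evaluating at (0.8607, -1.2295): F = (-1.808094, 1.839424), so ‖F‖₂ = 2.5793.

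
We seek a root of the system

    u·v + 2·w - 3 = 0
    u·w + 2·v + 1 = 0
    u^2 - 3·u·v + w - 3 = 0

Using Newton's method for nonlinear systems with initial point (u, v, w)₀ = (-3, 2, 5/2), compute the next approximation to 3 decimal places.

At (-3, 2, 5/2): F = (-4.000, -2.500, 26.500).
Jacobian J = [[v, u, 2], [w, 2, u], [2·u - 3·v, -3·u, 1]].
At the point, J = [[2.000, -3.000, 2.000], [2.500, 2.000, -3.000], [-12.000, 9.000, 1.000]] (det J = 50.500).
Solving J·Δ = −F gives Δ = (0.713, -1.832, -1.460).
Then the next iterate is (u, v, w)₁ = (-2.287, 0.168, 1.040).

(-2.287, 0.168, 1.040)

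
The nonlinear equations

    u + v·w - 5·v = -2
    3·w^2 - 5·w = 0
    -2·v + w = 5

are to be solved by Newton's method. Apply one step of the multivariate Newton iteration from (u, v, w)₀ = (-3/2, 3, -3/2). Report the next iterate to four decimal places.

(-22.8705, -2.7411, -0.4821)

At (-3/2, 3, -3/2): F = (-19.0000, 14.2500, -12.5000).
Jacobian J = [[1, w - 5, v], [0, 0, 6·w - 5], [0, -2, 1]].
At the point, J = [[1.0000, -6.5000, 3.0000], [0.0000, 0.0000, -14.0000], [0.0000, -2.0000, 1.0000]] (det J = -28.0000).
Solving J·Δ = −F gives Δ = (-21.3705, -5.7411, 1.0179).
Then the next iterate is (u, v, w)₁ = (-22.8705, -2.7411, -0.4821).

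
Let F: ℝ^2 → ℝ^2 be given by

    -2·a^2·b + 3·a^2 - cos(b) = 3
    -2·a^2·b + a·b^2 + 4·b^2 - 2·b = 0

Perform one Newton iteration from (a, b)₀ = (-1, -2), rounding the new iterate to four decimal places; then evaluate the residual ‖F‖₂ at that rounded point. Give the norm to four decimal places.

4.6822

At (-1, -2): F = (4.416147, 20.0000).
Jacobian J = [[-4·a·b + 6·a, -2·a^2 + sin(b)], [-4·a·b + b^2, -2·a^2 + 2·a·b + 8·b - 2]].
At the point, J = [[-14.0000, -2.909297], [-4.0000, -16.0000]] (det J = 212.362810).
Solving J·Δ = −F gives Δ = (0.0587, 1.2353).
Then the next iterate is (a, b)₁ = (-0.9413, -0.7647).
Re-evaluating at (-0.9413, -0.7647): F = (0.291665, 4.673142), so ‖F‖₂ = 4.6822.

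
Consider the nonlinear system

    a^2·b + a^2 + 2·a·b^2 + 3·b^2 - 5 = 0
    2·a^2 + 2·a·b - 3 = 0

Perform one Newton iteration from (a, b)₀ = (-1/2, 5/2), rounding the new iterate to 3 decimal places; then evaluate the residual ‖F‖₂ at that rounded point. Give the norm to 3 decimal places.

2.621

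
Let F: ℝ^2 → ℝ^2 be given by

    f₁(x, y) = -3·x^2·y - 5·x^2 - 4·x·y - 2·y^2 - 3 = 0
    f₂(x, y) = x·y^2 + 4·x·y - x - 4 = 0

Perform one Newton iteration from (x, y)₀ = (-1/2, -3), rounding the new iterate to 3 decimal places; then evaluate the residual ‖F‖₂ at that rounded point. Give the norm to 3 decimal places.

7.963

At (-1/2, -3): F = (-26.000, -2.000).
Jacobian J = [[-6·x·y - 10·x - 4·y, -3·x^2 - 4·x - 4·y], [y^2 + 4·y - 1, 2·x·y + 4·x]].
At the point, J = [[8.000, 13.250], [-4.000, 1.000]] (det J = 61.000).
Solving J·Δ = −F gives Δ = (-0.008, 1.967).
Then the next iterate is (x, y)₁ = (-0.508, -1.033).
Re-evaluating at (-0.508, -1.033): F = (-7.72381, -1.93503), so ‖F‖₂ = 7.963.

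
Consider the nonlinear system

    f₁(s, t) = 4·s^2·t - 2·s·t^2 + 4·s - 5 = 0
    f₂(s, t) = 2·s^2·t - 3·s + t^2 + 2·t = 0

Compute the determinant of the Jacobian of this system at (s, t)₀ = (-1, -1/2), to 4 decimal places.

24.5000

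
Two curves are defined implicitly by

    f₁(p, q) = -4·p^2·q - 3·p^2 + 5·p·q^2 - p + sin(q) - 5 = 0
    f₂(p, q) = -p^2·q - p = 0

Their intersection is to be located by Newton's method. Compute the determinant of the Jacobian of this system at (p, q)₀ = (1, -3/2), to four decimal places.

21.6085

J = [[-8·p·q - 6·p + 5·q^2 - 1, -4·p^2 + 10·p·q + cos(q)], [-2·p·q - 1, -p^2]].
At the point, J = [[16.2500, -18.929263], [2.0000, -1.0000]].
det J = 21.6085.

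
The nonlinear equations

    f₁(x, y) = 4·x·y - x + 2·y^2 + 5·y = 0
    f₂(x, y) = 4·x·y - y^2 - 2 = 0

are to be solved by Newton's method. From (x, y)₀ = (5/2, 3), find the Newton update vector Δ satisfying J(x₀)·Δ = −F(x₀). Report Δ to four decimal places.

At (5/2, 3): F = (60.5000, 19.0000).
Jacobian J = [[4·y - 1, 4·x + 4·y + 5], [4·y, 4·x - 2·y]].
At the point, J = [[11.0000, 27.0000], [12.0000, 4.0000]] (det J = -280.0000).
Solving J·Δ = −F gives Δ = (-0.9679, -1.8464).

(-0.9679, -1.8464)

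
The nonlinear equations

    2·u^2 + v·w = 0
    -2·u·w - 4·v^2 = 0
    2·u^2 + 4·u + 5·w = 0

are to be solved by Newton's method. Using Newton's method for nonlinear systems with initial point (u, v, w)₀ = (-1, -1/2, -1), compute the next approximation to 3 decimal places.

At (-1, -1/2, -1): F = (2.500, -3.000, -7.000).
Jacobian J = [[4·u, w, v], [-2·w, -8·v, -2·u], [4·u + 4, 0, 5]].
At the point, J = [[-4.000, -1.000, -0.500], [2.000, 4.000, 2.000], [0.000, 0.000, 5.000]] (det J = -70.000).
Solving J·Δ = −F gives Δ = (0.500, -0.200, 1.400).
Then the next iterate is (u, v, w)₁ = (-0.500, -0.700, 0.400).

(-0.500, -0.700, 0.400)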